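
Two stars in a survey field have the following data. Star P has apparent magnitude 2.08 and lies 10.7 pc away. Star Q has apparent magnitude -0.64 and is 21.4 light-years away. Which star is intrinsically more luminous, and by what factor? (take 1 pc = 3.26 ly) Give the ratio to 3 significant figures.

Star P: M = m − 5 log₁₀ d + 5 = 2.08 − 5·1.0294 + 5 = 1.933
Star Q: d = 21.4 ly / 3.26 = 6.564 pc
Star Q: M = m − 5 log₁₀ d + 5 = -0.64 − 5·0.8172 + 5 = 0.274
ΔM = M_P − M_Q = 1.933 − (0.274) = 1.659; smaller M is more luminous → Star Q.
L ratio = 10^(0.4 |ΔM|) = 10^0.664 = 4.609

Star Q is more luminous, by a factor of 4.61.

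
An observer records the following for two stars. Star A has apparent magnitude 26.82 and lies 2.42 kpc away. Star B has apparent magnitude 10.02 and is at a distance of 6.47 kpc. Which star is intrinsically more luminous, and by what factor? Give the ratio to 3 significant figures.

Star A: d = 2.42 kpc = 2420 pc
Star A: M = m − 5 log₁₀ d + 5 = 26.82 − 5·3.3838 + 5 = 14.901
Star B: d = 6.47 kpc = 6470 pc
Star B: M = m − 5 log₁₀ d + 5 = 10.02 − 5·3.8109 + 5 = -4.035
ΔM = M_A − M_B = 14.901 − (-4.035) = 18.935; smaller M is more luminous → Star B.
L ratio = 10^(0.4 |ΔM|) = 10^7.574 = 3.751×10^7

Star B is more luminous, by a factor of 3.75×10^7.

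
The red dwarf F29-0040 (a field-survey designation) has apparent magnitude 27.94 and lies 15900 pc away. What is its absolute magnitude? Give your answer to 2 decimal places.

M ≈ 11.93

5 log₁₀(d/10 pc) = 5 log₁₀(15900) − 5 = 16.007
M = m − 5 log₁₀(d/10) = 27.94 − 16.007 = 11.933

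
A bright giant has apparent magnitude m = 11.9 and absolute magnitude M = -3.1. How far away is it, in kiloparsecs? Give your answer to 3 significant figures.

d ≈ 10.0 kpc

Distance modulus: m − M = 11.9 − (-3.1) = 15.000
m − M = 5 log₁₀ d − 5
log₁₀ d = (m − M)/5 + 1 = 4.0000
d = 10^4.0000 = 10000 pc
= 10.00 kpc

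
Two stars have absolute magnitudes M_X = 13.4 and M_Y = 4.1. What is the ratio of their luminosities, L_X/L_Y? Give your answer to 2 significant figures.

ΔM = M_X − M_Y = 9.3
L_X/L_Y = 10^(−0.4 ΔM) = 10^-3.720 = 1.905×10^-4

L_X/L_Y ≈ 1.9×10^-4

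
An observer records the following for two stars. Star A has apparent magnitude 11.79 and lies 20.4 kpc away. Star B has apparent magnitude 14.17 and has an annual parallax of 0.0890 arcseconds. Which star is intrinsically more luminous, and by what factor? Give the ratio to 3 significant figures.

Star A: d = 20.4 kpc = 20400 pc
Star A: M = m − 5 log₁₀ d + 5 = 11.79 − 5·4.3096 + 5 = -4.758
Star B: d = 1/p = 1/0.0890″ = 11.24 pc
Star B: M = m − 5 log₁₀ d + 5 = 14.17 − 5·1.0506 + 5 = 13.917
ΔM = M_A − M_B = -4.758 − (13.917) = -18.675; smaller M is more luminous → Star A.
L ratio = 10^(0.4 |ΔM|) = 10^7.470 = 2.951×10^7

Star A is more luminous, by a factor of 2.95×10^7.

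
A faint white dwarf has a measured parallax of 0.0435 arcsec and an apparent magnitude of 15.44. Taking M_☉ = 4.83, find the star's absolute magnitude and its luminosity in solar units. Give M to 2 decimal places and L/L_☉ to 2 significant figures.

M ≈ 13.63; L/L_☉ ≈ 3.0×10^-4

d = 1/p = 1/0.0435″ = 22.99 pc
M = m − 5 log₁₀ d + 5 = 15.44 − 5·1.3615 + 5 = 13.632
M − M_☉ = 13.632 − 4.83 = 8.802
L/L_☉ = 10^(−0.4 × 8.802) = 3.013×10^-4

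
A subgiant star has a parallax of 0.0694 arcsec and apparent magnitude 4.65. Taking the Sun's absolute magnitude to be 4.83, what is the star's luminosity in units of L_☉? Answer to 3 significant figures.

L/L_☉ ≈ 2.45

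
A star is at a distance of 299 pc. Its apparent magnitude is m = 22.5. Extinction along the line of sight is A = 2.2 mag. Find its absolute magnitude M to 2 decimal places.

M ≈ 12.92

5 log₁₀(d/10 pc) = 5 log₁₀(299.0) − 5 = 7.378
M = m − 5 log₁₀(d/10) − A = 22.5 − 7.378 − 2.2 = 12.922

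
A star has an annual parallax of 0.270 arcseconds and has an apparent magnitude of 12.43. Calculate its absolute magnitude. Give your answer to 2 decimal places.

d = 1/p = 1/0.270″ = 3.704 pc
5 log₁₀(d/10 pc) = 5 log₁₀(3.704) − 5 = -2.157
M = m − 5 log₁₀(d/10) = 12.43 + 2.157 = 14.587

M ≈ 14.59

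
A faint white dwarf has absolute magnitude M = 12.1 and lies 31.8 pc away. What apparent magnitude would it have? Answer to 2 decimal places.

m ≈ 14.61

m = M + 5 log₁₀ d − 5 = 12.1 + 5·1.5024 − 5 = 14.612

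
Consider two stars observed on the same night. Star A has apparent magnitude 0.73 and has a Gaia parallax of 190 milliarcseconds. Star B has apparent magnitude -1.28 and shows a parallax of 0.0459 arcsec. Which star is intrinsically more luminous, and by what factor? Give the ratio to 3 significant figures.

Star B is more luminous, by a factor of 109.

Star A: p = 190 mas = 0.190″ → d = 1/p = 5.263 pc
Star A: M = m − 5 log₁₀ d + 5 = 0.73 − 5·0.7212 + 5 = 2.124
Star B: d = 1/p = 1/0.0459″ = 21.79 pc
Star B: M = m − 5 log₁₀ d + 5 = -1.28 − 5·1.3382 + 5 = -2.971
ΔM = M_A − M_B = 2.124 − (-2.971) = 5.095; smaller M is more luminous → Star B.
L ratio = 10^(0.4 |ΔM|) = 10^2.038 = 109.1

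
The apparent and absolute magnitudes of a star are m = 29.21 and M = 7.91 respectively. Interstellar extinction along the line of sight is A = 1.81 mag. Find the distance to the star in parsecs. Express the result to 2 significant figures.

m − M = 5 log₁₀(d/10 pc) + A  ⇒  29.21 − (7.91) − 1.81 = 5 log₁₀(d/10)
19.490 = 5 log₁₀(d/10)
log₁₀ d = (m − M − A)/5 + 1 = 4.8980
d = 10^4.8980 = 79070 pc

d ≈ 79000 pc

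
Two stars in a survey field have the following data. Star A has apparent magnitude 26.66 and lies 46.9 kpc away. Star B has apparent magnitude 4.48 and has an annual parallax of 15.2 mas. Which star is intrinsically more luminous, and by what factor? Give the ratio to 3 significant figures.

Star B is more luminous, by a factor of 1470.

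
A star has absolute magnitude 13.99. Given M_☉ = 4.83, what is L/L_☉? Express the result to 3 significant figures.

M − M_☉ = 13.99 − 4.83 = 9.160
L/L_☉ = 10^(−0.4 (M − M_☉)) = 10^-3.664 = 2.168×10^-4

L/L_☉ ≈ 2.17×10^-4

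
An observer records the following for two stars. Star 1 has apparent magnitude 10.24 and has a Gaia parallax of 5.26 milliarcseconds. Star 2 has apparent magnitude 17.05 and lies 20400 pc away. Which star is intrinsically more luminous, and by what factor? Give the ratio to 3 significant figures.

Star 1: p = 5.26 mas = 5.26×10^-3″ → d = 1/p = 190.1 pc
Star 1: M = m − 5 log₁₀ d + 5 = 10.24 − 5·2.2790 + 5 = 3.845
Star 2: M = m − 5 log₁₀ d + 5 = 17.05 − 5·4.3096 + 5 = 0.502
ΔM = M_1 − M_2 = 3.845 − (0.502) = 3.343; smaller M is more luminous → Star 2.
L ratio = 10^(0.4 |ΔM|) = 10^1.337 = 21.74

Star 2 is more luminous, by a factor of 21.7.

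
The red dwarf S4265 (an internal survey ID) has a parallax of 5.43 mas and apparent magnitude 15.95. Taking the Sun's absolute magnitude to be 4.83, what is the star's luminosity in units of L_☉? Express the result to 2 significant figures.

d = 1/p = 1000/5.43 mas = 184.2 pc
M = m − 5 log₁₀ d + 5 = 15.95 − 5·2.2652 + 5 = 9.624
M − M_☉ = 9.624 − 4.83 = 4.794
L/L_☉ = 10^(−0.4 × 4.794) = 0.01209

L/L_☉ ≈ 0.012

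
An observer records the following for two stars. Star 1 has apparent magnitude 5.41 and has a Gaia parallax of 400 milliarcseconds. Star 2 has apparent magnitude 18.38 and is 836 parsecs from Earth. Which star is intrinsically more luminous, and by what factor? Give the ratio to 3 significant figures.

Star 1: p = 400 mas = 0.400″ → d = 1/p = 2.500 pc
Star 1: M = m − 5 log₁₀ d + 5 = 5.41 − 5·0.3979 + 5 = 8.420
Star 2: M = m − 5 log₁₀ d + 5 = 18.38 − 5·2.9222 + 5 = 8.769
ΔM = M_1 − M_2 = 8.420 − (8.769) = -0.349; smaller M is more luminous → Star 1.
L ratio = 10^(0.4 |ΔM|) = 10^0.139 = 1.379

Star 1 is more luminous, by a factor of 1.38.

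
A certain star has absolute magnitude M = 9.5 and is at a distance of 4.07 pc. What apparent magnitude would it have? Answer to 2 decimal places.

m ≈ 7.55

m = M + 5 log₁₀ d − 5 = 9.5 + 5·0.6096 − 5 = 7.548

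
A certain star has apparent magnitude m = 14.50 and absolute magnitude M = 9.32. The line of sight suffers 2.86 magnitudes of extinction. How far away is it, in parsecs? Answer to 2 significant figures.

d ≈ 29 pc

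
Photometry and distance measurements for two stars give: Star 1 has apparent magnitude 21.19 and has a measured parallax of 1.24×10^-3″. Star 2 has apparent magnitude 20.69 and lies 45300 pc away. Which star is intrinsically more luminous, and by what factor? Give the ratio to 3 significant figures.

Star 1: d = 1/p = 1/1.24×10^-3″ = 806.5 pc
Star 1: M = m − 5 log₁₀ d + 5 = 21.19 − 5·2.9066 + 5 = 11.657
Star 2: M = m − 5 log₁₀ d + 5 = 20.69 − 5·4.6561 + 5 = 2.410
ΔM = M_1 − M_2 = 11.657 − (2.410) = 9.248; smaller M is more luminous → Star 2.
L ratio = 10^(0.4 |ΔM|) = 10^3.699 = 5001

Star 2 is more luminous, by a factor of 5000.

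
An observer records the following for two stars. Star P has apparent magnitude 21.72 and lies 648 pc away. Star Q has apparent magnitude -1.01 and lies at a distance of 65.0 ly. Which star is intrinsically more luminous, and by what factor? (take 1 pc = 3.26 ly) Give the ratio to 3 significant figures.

Star P: M = m − 5 log₁₀ d + 5 = 21.72 − 5·2.8116 + 5 = 12.662
Star Q: d = 65.0 ly / 3.26 = 19.94 pc
Star Q: M = m − 5 log₁₀ d + 5 = -1.01 − 5·1.2997 + 5 = -2.508
ΔM = M_P − M_Q = 12.662 − (-2.508) = 15.171; smaller M is more luminous → Star Q.
L ratio = 10^(0.4 |ΔM|) = 10^6.068 = 1.170×10^6

Star Q is more luminous, by a factor of 1.17×10^6.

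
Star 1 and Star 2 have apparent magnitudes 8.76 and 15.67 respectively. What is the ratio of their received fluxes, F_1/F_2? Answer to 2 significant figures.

Δm = 8.76 − (15.67) = -6.91
Flux ratio = 10^(−0.4 Δm) = 10^(−0.4 × -6.91) = 10^2.764 = 580.8

F_1/F_2 ≈ 580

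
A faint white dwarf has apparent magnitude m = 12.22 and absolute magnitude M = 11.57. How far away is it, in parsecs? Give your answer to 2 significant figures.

μ = m − M = 0.650
m − M = 5 log₁₀ d − 5
log₁₀ d = (m − M)/5 + 1 = 1.1300
d = 10^1.1300 = 13.49 pc

d ≈ 13 pc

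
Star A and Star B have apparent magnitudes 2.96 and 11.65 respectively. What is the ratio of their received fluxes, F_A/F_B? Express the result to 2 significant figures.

F_A/F_B ≈ 3000

Magnitude difference = -8.69
Flux ratio = 10^(−0.4 Δm) = 10^(−0.4 × -8.69) = 10^3.476 = 2992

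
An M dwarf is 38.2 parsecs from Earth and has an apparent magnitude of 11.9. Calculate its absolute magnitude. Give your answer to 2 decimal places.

5 log₁₀(d/10 pc) = 5 log₁₀(38.20) − 5 = 2.910
M = m − 5 log₁₀(d/10) = 11.9 − 2.910 = 8.990

M ≈ 8.99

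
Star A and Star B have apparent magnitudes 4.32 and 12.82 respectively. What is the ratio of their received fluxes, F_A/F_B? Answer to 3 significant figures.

F_A/F_B ≈ 2510

Magnitude difference = -8.50
Flux ratio = 10^(−0.4 Δm) = 10^(−0.4 × -8.50) = 10^3.400 = 2512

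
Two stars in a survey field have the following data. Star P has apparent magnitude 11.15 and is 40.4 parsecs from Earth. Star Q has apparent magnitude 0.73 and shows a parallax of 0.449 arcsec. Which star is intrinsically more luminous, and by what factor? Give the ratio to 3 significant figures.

Star Q is more luminous, by a factor of 44.7.

Star P: M = m − 5 log₁₀ d + 5 = 11.15 − 5·1.6064 + 5 = 8.118
Star Q: d = 1/p = 1/0.449″ = 2.227 pc
Star Q: M = m − 5 log₁₀ d + 5 = 0.73 − 5·0.3478 + 5 = 3.991
ΔM = M_P − M_Q = 8.118 − (3.991) = 4.127; smaller M is more luminous → Star Q.
L ratio = 10^(0.4 |ΔM|) = 10^1.651 = 44.75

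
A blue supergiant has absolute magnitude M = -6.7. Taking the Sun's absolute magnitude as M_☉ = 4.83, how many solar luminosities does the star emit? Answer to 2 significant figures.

L/L_☉ ≈ 41000

M − M_☉ = -6.7 − 4.83 = -11.530
L/L_☉ = 10^(−0.4 (M − M_☉)) = 10^4.612 = 40930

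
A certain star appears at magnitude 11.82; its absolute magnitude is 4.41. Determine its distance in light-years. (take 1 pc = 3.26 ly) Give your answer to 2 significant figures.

μ = m − M = 7.410
m − M = 5 log₁₀ d − 5
log₁₀ d = (m − M)/5 + 1 = 2.4820
d = 10^2.4820 = 303.4 pc
= 989.0 ly

d ≈ 990 ly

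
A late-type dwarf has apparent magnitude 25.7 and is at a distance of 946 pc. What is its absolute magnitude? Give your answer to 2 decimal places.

M ≈ 15.82

5 log₁₀(d/10 pc) = 5 log₁₀(946.0) − 5 = 9.879
M = m − 5 log₁₀(d/10) = 25.7 − 9.879 = 15.821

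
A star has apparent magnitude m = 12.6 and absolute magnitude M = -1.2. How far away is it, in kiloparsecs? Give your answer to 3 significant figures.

Distance modulus: m − M = 12.6 − (-1.2) = 13.800
m − M = 5 log₁₀ d − 5
log₁₀ d = (m − M)/5 + 1 = 3.7600
d = 10^3.7600 = 5754 pc
= 5.754 kpc

d ≈ 5.75 kpc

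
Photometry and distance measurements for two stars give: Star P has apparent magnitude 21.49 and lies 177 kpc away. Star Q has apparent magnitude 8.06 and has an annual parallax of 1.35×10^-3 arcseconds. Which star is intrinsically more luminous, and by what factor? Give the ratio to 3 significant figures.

Star Q is more luminous, by a factor of 4.12.

Star P: d = 177 kpc = 177000 pc
Star P: M = m − 5 log₁₀ d + 5 = 21.49 − 5·5.2480 + 5 = 0.250
Star Q: d = 1/p = 1/1.35×10^-3″ = 740.7 pc
Star Q: M = m − 5 log₁₀ d + 5 = 8.06 − 5·2.8697 + 5 = -1.288
ΔM = M_P − M_Q = 0.250 − (-1.288) = 1.538; smaller M is more luminous → Star Q.
L ratio = 10^(0.4 |ΔM|) = 10^0.615 = 4.125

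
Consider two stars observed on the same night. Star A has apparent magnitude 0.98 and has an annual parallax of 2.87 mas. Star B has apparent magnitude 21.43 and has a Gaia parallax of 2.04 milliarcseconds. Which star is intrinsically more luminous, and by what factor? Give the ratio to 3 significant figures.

Star A is more luminous, by a factor of 7.65×10^7.

Star A: p = 2.87 mas = 2.87×10^-3″ → d = 1/p = 348.4 pc
Star A: M = m − 5 log₁₀ d + 5 = 0.98 − 5·2.5421 + 5 = -6.731
Star B: p = 2.04 mas = 2.04×10^-3″ → d = 1/p = 490.2 pc
Star B: M = m − 5 log₁₀ d + 5 = 21.43 − 5·2.6904 + 5 = 12.978
ΔM = M_A − M_B = -6.731 − (12.978) = -19.709; smaller M is more luminous → Star A.
L ratio = 10^(0.4 |ΔM|) = 10^7.883 = 7.647×10^7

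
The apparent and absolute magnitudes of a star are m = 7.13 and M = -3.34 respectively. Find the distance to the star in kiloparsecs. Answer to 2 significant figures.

d ≈ 1.2 kpc

μ = m − M = 10.470
m − M = 5 log₁₀ d − 5
log₁₀ d = (m − M)/5 + 1 = 3.0940
d = 10^3.0940 = 1242 pc
= 1.242 kpc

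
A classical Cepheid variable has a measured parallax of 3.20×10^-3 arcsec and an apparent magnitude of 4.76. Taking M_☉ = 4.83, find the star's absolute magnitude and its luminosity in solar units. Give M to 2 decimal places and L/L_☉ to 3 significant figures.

M ≈ -2.71; L/L_☉ ≈ 1040

d = 1/p = 1/3.20×10^-3″ = 312.5 pc
M = m − 5 log₁₀ d + 5 = 4.76 − 5·2.4949 + 5 = -2.714
M − M_☉ = -2.714 − 4.83 = -7.544
L/L_☉ = 10^(−0.4 × -7.544) = 1042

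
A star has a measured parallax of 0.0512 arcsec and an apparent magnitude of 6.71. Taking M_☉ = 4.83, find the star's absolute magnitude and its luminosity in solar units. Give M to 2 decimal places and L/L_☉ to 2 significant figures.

M ≈ 5.26; L/L_☉ ≈ 0.68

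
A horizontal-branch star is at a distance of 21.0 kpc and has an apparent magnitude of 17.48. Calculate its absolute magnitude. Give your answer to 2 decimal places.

d = 21.0 kpc = 21000 pc
5 log₁₀(d/10 pc) = 5 log₁₀(21000) − 5 = 16.611
M = m − 5 log₁₀(d/10) = 17.48 − 16.611 = 0.869

M ≈ 0.87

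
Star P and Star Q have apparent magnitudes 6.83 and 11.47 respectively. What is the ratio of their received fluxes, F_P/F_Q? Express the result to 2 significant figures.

F_P/F_Q ≈ 72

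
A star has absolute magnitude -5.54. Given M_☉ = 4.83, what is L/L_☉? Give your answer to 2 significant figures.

L/L_☉ ≈ 14000

M − M_☉ = -5.54 − 4.83 = -10.370
L/L_☉ = 10^(−0.4 (M − M_☉)) = 10^4.148 = 14060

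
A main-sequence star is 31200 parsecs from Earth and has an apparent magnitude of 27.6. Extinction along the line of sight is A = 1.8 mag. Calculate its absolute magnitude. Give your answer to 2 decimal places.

M ≈ 8.33

5 log₁₀(d/10 pc) = 5 log₁₀(31200) − 5 = 17.471
M = m − 5 log₁₀(d/10) − A = 27.6 − 17.471 − 1.8 = 8.329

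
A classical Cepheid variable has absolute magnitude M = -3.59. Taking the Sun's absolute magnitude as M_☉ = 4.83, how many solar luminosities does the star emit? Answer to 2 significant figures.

M − M_☉ = -3.59 − 4.83 = -8.420
L/L_☉ = 10^(−0.4 (M − M_☉)) = 10^3.368 = 2333

L/L_☉ ≈ 2300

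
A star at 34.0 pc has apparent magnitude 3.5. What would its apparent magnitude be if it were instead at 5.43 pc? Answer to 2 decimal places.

Flux ∝ 1/d², so Δm = 5 log₁₀(d₂/d₁) = 5 log₁₀(5.43/34.0) = -3.983
m₂ = m₁ + Δm = 3.5 + (-3.983) = -0.483

m ≈ -0.48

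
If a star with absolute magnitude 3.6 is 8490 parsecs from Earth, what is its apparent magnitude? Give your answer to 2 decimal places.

m ≈ 18.24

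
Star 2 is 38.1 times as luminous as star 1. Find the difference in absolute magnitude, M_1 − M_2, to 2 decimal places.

M_1 − M_2 ≈ 3.95

Pogson: ΔM = −2.5 log₁₀(ratio) = −2.5 log₁₀(38.1) = −2.5 × 1.5809 = -3.952
Star 2 is brighter so has the smaller magnitude: M_1 − M_2 is positive.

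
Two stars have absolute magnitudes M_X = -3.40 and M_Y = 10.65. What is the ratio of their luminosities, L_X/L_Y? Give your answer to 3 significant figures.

ΔM = M_X − M_Y = -14.05
L_X/L_Y = 10^(−0.4 ΔM) = 10^5.620 = 416900

L_X/L_Y ≈ 417000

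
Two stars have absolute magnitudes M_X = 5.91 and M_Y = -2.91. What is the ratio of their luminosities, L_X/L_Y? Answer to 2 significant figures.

L_X/L_Y ≈ 3.0×10^-4

ΔM = M_X − M_Y = 8.82
L_X/L_Y = 10^(−0.4 ΔM) = 10^-3.528 = 2.965×10^-4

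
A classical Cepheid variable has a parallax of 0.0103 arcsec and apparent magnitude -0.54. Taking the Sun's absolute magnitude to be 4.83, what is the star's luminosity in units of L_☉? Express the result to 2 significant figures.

L/L_☉ ≈ 13000

d = 1/p = 1/0.0103″ = 97.09 pc
M = m − 5 log₁₀ d + 5 = -0.54 − 5·1.9872 + 5 = -5.476
M − M_☉ = -5.476 − 4.83 = -10.306
L/L_☉ = 10^(−0.4 × -10.306) = 13250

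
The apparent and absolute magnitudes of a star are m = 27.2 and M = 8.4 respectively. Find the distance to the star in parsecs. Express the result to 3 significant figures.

d ≈ 57500 pc

Distance modulus: m − M = 27.2 − (8.4) = 18.800
m − M = 5 log₁₀ d − 5
log₁₀ d = (m − M)/5 + 1 = 4.7600
d = 10^4.7600 = 57540 pc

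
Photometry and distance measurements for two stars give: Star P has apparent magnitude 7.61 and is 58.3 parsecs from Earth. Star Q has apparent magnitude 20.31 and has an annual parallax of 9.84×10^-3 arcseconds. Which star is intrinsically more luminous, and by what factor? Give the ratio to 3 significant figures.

Star P: M = m − 5 log₁₀ d + 5 = 7.61 − 5·1.7657 + 5 = 3.782
Star Q: d = 1/p = 1/9.84×10^-3″ = 101.6 pc
Star Q: M = m − 5 log₁₀ d + 5 = 20.31 − 5·2.0070 + 5 = 15.275
ΔM = M_P − M_Q = 3.782 − (15.275) = -11.493; smaller M is more luminous → Star P.
L ratio = 10^(0.4 |ΔM|) = 10^4.597 = 39570

Star P is more luminous, by a factor of 39600.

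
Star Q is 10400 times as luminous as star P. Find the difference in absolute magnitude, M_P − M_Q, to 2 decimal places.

Pogson: ΔM = −2.5 log₁₀(ratio) = −2.5 log₁₀(10400) = −2.5 × 4.0170 = -10.043
Star Q is brighter so has the smaller magnitude: M_P − M_Q is positive.

M_P − M_Q ≈ 10.04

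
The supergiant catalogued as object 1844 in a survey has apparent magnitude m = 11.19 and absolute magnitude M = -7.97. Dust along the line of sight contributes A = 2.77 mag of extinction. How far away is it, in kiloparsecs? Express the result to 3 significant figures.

m − M = 5 log₁₀(d/10 pc) + A  ⇒  11.19 − (-7.97) − 2.77 = 5 log₁₀(d/10)
16.390 = 5 log₁₀(d/10)
log₁₀ d = (m − M − A)/5 + 1 = 4.2780
d = 10^4.2780 = 18970 pc
= 18.97 kpc

d ≈ 19.0 kpc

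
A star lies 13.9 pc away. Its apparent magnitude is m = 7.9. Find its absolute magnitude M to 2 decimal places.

5 log₁₀(d/10 pc) = 5 log₁₀(13.90) − 5 = 0.715
M = m − 5 log₁₀(d/10) = 7.9 − 0.715 = 7.185

M ≈ 7.18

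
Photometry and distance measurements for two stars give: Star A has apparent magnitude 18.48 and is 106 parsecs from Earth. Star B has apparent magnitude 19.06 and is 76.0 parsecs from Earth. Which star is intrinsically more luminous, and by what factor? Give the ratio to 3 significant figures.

Star A: M = m − 5 log₁₀ d + 5 = 18.48 − 5·2.0253 + 5 = 13.353
Star B: M = m − 5 log₁₀ d + 5 = 19.06 − 5·1.8808 + 5 = 14.656
ΔM = M_A − M_B = 13.353 − (14.656) = -1.302; smaller M is more luminous → Star A.
L ratio = 10^(0.4 |ΔM|) = 10^0.521 = 3.319

Star A is more luminous, by a factor of 3.32.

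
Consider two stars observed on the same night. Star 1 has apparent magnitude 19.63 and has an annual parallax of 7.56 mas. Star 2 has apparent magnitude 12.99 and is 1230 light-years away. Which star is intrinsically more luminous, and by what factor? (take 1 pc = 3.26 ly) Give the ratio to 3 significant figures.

Star 2 is more luminous, by a factor of 3680.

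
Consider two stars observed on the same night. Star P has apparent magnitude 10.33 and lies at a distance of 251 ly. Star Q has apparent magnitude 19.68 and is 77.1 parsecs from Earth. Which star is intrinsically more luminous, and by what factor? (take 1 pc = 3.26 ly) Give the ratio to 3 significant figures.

Star P is more luminous, by a factor of 5480.

Star P: d = 251 ly / 3.26 = 76.99 pc
Star P: M = m − 5 log₁₀ d + 5 = 10.33 − 5·1.8865 + 5 = 5.898
Star Q: M = m − 5 log₁₀ d + 5 = 19.68 − 5·1.8871 + 5 = 15.245
ΔM = M_P − M_Q = 5.898 − (15.245) = -9.347; smaller M is more luminous → Star P.
L ratio = 10^(0.4 |ΔM|) = 10^3.739 = 5480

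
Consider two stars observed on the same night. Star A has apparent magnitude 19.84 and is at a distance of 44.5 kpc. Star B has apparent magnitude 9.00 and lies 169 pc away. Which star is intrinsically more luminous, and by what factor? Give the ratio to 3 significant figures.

Star A: d = 44.5 kpc = 44500 pc
Star A: M = m − 5 log₁₀ d + 5 = 19.84 − 5·4.6484 + 5 = 1.598
Star B: M = m − 5 log₁₀ d + 5 = 9.00 − 5·2.2279 + 5 = 2.861
ΔM = M_A − M_B = 1.598 − (2.861) = -1.262; smaller M is more luminous → Star A.
L ratio = 10^(0.4 |ΔM|) = 10^0.505 = 3.199

Star A is more luminous, by a factor of 3.20.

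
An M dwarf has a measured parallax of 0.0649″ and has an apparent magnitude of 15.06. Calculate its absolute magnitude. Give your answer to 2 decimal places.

d = 1/p = 1/0.0649″ = 15.41 pc
5 log₁₀(d/10 pc) = 5 log₁₀(15.41) − 5 = 0.939
M = m − 5 log₁₀(d/10) = 15.06 − 0.939 = 14.121

M ≈ 14.12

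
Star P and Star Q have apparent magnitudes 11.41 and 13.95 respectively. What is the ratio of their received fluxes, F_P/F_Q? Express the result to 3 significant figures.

Magnitude difference = -2.54
Flux ratio = 10^(−0.4 Δm) = 10^(−0.4 × -2.54) = 10^1.016 = 10.38

F_P/F_Q ≈ 10.4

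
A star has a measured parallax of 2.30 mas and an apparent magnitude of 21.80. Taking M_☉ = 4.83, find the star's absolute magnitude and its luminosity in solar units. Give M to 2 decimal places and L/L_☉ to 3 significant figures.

M ≈ 13.61; L/L_☉ ≈ 3.08×10^-4

d = 1/p = 1000/2.30 mas = 434.8 pc
M = m − 5 log₁₀ d + 5 = 21.80 − 5·2.6383 + 5 = 13.609
M − M_☉ = 13.609 − 4.83 = 8.779
L/L_☉ = 10^(−0.4 × 8.779) = 3.080×10^-4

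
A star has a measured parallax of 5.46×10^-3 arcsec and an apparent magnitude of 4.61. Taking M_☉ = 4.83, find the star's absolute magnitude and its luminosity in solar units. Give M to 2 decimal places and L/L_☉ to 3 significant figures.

d = 1/p = 1/5.46×10^-3″ = 183.2 pc
M = m − 5 log₁₀ d + 5 = 4.61 − 5·2.2628 + 5 = -1.704
M − M_☉ = -1.704 − 4.83 = -6.534
L/L_☉ = 10^(−0.4 × -6.534) = 410.8

M ≈ -1.70; L/L_☉ ≈ 411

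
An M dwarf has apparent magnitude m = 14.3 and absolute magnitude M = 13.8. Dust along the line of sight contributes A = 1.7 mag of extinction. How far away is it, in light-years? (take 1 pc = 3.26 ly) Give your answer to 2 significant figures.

d ≈ 19 ly

m − M = 5 log₁₀(d/10 pc) + A  ⇒  14.3 − (13.8) − 1.7 = 5 log₁₀(d/10)
-1.200 = 5 log₁₀(d/10)
log₁₀ d = (m − M − A)/5 + 1 = 0.7600
d = 10^0.7600 = 5.754 pc
= 18.76 ly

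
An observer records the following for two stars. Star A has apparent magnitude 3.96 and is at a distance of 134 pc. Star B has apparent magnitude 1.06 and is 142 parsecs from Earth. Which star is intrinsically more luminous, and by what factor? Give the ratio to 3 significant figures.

Star A: M = m − 5 log₁₀ d + 5 = 3.96 − 5·2.1271 + 5 = -1.676
Star B: M = m − 5 log₁₀ d + 5 = 1.06 − 5·2.1523 + 5 = -4.701
ΔM = M_A − M_B = -1.676 − (-4.701) = 3.026; smaller M is more luminous → Star B.
L ratio = 10^(0.4 |ΔM|) = 10^1.210 = 16.23

Star B is more luminous, by a factor of 16.2.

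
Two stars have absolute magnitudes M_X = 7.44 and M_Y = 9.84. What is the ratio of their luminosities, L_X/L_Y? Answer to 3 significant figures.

ΔM = M_X − M_Y = -2.40
L_X/L_Y = 10^(−0.4 ΔM) = 10^0.960 = 9.120

L_X/L_Y ≈ 9.12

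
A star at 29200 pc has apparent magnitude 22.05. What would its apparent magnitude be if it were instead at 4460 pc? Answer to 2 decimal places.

Flux ∝ 1/d², so Δm = 5 log₁₀(d₂/d₁) = 5 log₁₀(4460/29200) = -4.080
m₂ = m₁ + Δm = 22.05 + (-4.080) = 17.970

m ≈ 17.97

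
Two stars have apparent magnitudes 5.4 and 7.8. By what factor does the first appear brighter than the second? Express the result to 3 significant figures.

9.12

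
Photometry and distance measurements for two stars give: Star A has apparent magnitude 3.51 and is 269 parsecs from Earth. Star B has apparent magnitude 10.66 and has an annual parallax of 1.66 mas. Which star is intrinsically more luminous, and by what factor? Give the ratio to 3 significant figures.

Star A is more luminous, by a factor of 144.

Star A: M = m − 5 log₁₀ d + 5 = 3.51 − 5·2.4298 + 5 = -3.639
Star B: p = 1.66 mas = 1.66×10^-3″ → d = 1/p = 602.4 pc
Star B: M = m − 5 log₁₀ d + 5 = 10.66 − 5·2.7799 + 5 = 1.761
ΔM = M_A − M_B = -3.639 − (1.761) = -5.399; smaller M is more luminous → Star A.
L ratio = 10^(0.4 |ΔM|) = 10^2.160 = 144.5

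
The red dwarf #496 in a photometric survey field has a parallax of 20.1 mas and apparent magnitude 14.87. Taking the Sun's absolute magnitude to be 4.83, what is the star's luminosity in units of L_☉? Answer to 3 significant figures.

d = 1/p = 1000/20.1 mas = 49.75 pc
M = m − 5 log₁₀ d + 5 = 14.87 − 5·1.6968 + 5 = 11.386
M − M_☉ = 11.386 − 4.83 = 6.556
L/L_☉ = 10^(−0.4 × 6.556) = 2.386×10^-3

L/L_☉ ≈ 2.39×10^-3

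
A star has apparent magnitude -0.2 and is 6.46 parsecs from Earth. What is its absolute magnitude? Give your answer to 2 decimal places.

M ≈ 0.75

5 log₁₀(d/10 pc) = 5 log₁₀(6.460) − 5 = -0.949
M = m − 5 log₁₀(d/10) = -0.2 + 0.949 = 0.749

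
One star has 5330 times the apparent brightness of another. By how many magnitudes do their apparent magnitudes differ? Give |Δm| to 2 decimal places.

|Δm| ≈ 9.32

Pogson: Δm = −2.5 log₁₀(ratio) = −2.5 log₁₀(5330) = −2.5 × 3.7267 = -9.317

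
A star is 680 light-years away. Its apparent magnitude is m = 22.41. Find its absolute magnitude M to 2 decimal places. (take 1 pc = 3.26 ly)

M ≈ 15.81

d = 680 ly / 3.26 = 208.6 pc
5 log₁₀(d/10 pc) = 5 log₁₀(208.6) − 5 = 6.596
M = m − 5 log₁₀(d/10) = 22.41 − 6.596 = 15.814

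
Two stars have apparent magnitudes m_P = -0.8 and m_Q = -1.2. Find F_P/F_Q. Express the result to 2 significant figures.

F_P/F_Q ≈ 0.69

Δm = -0.8 − (-1.2) = 0.4
Flux ratio = 10^(−0.4 Δm) = 10^(−0.4 × 0.4) = 10^-0.160 = 0.6918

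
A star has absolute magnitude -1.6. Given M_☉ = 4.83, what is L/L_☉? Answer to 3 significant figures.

L/L_☉ ≈ 373

M − M_☉ = -1.6 − 4.83 = -6.430
L/L_☉ = 10^(−0.4 (M − M_☉)) = 10^2.572 = 373.3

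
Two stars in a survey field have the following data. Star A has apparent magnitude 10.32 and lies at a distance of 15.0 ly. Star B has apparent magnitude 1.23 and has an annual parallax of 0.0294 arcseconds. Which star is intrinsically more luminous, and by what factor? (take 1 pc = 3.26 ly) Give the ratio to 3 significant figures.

Star B is more luminous, by a factor of 236000.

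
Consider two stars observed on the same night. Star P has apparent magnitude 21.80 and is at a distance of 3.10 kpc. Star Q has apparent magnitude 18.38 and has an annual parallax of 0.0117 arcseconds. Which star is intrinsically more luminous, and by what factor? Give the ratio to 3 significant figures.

Star P is more luminous, by a factor of 56.4.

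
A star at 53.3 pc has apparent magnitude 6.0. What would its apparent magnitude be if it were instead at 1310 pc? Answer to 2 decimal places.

Flux ∝ 1/d², so Δm = 5 log₁₀(d₂/d₁) = 5 log₁₀(1310/53.3) = 6.953
m₂ = m₁ + Δm = 6.0 + (6.953) = 12.953

m ≈ 12.95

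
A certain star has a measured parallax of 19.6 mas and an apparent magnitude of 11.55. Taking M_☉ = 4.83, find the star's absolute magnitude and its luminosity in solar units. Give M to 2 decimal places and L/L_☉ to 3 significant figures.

M ≈ 8.01; L/L_☉ ≈ 0.0534

d = 1/p = 1000/19.6 mas = 51.02 pc
M = m − 5 log₁₀ d + 5 = 11.55 − 5·1.7077 + 5 = 8.011
M − M_☉ = 8.011 − 4.83 = 3.181
L/L_☉ = 10^(−0.4 × 3.181) = 0.05339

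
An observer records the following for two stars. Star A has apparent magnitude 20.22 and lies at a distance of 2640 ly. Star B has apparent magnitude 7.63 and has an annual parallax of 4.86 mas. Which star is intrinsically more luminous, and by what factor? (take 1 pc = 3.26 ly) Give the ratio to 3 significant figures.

Star A: d = 2640 ly / 3.26 = 809.8 pc
Star A: M = m − 5 log₁₀ d + 5 = 20.22 − 5·2.9084 + 5 = 10.678
Star B: p = 4.86 mas = 4.86×10^-3″ → d = 1/p = 205.8 pc
Star B: M = m − 5 log₁₀ d + 5 = 7.63 − 5·2.3134 + 5 = 1.063
ΔM = M_A − M_B = 10.678 − (1.063) = 9.615; smaller M is more luminous → Star B.
L ratio = 10^(0.4 |ΔM|) = 10^3.846 = 7014

Star B is more luminous, by a factor of 7010.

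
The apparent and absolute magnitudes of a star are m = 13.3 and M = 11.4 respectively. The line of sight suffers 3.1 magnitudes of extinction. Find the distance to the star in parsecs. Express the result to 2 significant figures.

d ≈ 5.8 pc

m − M = 5 log₁₀(d/10 pc) + A  ⇒  13.3 − (11.4) − 3.1 = 5 log₁₀(d/10)
-1.200 = 5 log₁₀(d/10)
log₁₀ d = (m − M − A)/5 + 1 = 0.7600
d = 10^0.7600 = 5.754 pc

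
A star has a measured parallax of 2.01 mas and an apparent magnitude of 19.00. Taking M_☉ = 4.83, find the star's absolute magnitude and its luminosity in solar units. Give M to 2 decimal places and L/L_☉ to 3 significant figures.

d = 1/p = 1000/2.01 mas = 497.5 pc
M = m − 5 log₁₀ d + 5 = 19.00 − 5·2.6968 + 5 = 10.516
M − M_☉ = 10.516 − 4.83 = 5.686
L/L_☉ = 10^(−0.4 × 5.686) = 5.316×10^-3

M ≈ 10.52; L/L_☉ ≈ 5.32×10^-3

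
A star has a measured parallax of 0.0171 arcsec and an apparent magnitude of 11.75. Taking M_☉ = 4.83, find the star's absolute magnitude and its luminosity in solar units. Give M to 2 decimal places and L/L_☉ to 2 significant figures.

M ≈ 7.91; L/L_☉ ≈ 0.058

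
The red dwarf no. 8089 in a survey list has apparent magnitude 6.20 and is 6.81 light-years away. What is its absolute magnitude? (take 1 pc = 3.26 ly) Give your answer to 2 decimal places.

d = 6.81 ly / 3.26 = 2.089 pc
5 log₁₀(d/10 pc) = 5 log₁₀(2.089) − 5 = -3.400
M = m − 5 log₁₀(d/10) = 6.20 + 3.400 = 9.600

M ≈ 9.60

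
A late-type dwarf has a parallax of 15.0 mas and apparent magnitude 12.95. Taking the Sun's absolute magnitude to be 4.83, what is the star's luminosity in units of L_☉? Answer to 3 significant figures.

L/L_☉ ≈ 0.0251

d = 1/p = 1000/15.0 mas = 66.67 pc
M = m − 5 log₁₀ d + 5 = 12.95 − 5·1.8239 + 5 = 8.830
M − M_☉ = 8.830 − 4.83 = 4.000
L/L_☉ = 10^(−0.4 × 4.000) = 0.02511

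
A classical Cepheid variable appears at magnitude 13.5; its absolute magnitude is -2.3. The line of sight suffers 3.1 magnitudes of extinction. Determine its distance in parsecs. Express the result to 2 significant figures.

d ≈ 3500 pc

m − M = 5 log₁₀(d/10 pc) + A  ⇒  13.5 − (-2.3) − 3.1 = 5 log₁₀(d/10)
12.700 = 5 log₁₀(d/10)
log₁₀ d = (m − M − A)/5 + 1 = 3.5400
d = 10^3.5400 = 3467 pc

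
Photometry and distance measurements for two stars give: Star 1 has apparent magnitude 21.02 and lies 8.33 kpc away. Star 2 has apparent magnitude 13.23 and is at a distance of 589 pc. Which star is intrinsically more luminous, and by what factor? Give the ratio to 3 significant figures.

Star 1: d = 8.33 kpc = 8330 pc
Star 1: M = m − 5 log₁₀ d + 5 = 21.02 − 5·3.9206 + 5 = 6.417
Star 2: M = m − 5 log₁₀ d + 5 = 13.23 − 5·2.7701 + 5 = 4.379
ΔM = M_1 − M_2 = 6.417 − (4.379) = 2.037; smaller M is more luminous → Star 2.
L ratio = 10^(0.4 |ΔM|) = 10^0.815 = 6.530

Star 2 is more luminous, by a factor of 6.53.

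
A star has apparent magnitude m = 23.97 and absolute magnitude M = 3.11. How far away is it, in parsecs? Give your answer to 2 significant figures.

μ = m − M = 20.860
m − M = 5 log₁₀ d − 5
log₁₀ d = (m − M)/5 + 1 = 5.1720
d = 10^5.1720 = 148600 pc

d ≈ 150000 pc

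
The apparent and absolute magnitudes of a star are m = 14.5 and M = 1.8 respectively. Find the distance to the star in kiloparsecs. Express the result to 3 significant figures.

μ = m − M = 12.700
m − M = 5 log₁₀ d − 5
log₁₀ d = (m − M)/5 + 1 = 3.5400
d = 10^3.5400 = 3467 pc
= 3.467 kpc

d ≈ 3.47 kpc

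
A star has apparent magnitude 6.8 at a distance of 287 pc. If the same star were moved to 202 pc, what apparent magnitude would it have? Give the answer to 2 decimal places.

m ≈ 6.04

Flux ∝ 1/d², so Δm = 5 log₁₀(d₂/d₁) = 5 log₁₀(202/287) = -0.763
m₂ = m₁ + Δm = 6.8 + (-0.763) = 6.037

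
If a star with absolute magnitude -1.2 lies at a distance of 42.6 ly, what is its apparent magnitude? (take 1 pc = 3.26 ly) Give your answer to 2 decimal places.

m ≈ -0.62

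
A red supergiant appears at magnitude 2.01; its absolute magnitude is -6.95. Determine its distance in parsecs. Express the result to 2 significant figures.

μ = m − M = 8.960
m − M = 5 log₁₀ d − 5
log₁₀ d = (m − M)/5 + 1 = 2.7920
d = 10^2.7920 = 619.4 pc

d ≈ 620 pc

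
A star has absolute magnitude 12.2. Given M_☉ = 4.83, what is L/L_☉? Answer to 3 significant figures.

L/L_☉ ≈ 1.13×10^-3

M − M_☉ = 12.2 − 4.83 = 7.370
L/L_☉ = 10^(−0.4 (M − M_☉)) = 10^-2.948 = 1.127×10^-3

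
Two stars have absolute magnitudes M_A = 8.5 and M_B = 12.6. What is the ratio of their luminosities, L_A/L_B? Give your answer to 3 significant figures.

L_A/L_B ≈ 43.7

ΔM = M_A − M_B = -4.1
L_A/L_B = 10^(−0.4 ΔM) = 10^1.640 = 43.65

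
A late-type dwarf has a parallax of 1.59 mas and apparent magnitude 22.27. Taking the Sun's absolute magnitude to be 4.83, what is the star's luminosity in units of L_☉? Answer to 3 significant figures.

L/L_☉ ≈ 4.18×10^-4

d = 1/p = 1000/1.59 mas = 628.9 pc
M = m − 5 log₁₀ d + 5 = 22.27 − 5·2.7986 + 5 = 13.277
M − M_☉ = 13.277 − 4.83 = 8.447
L/L_☉ = 10^(−0.4 × 8.447) = 4.180×10^-4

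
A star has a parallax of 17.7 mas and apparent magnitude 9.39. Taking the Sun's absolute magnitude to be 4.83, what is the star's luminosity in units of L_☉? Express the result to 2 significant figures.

L/L_☉ ≈ 0.48

d = 1/p = 1000/17.7 mas = 56.50 pc
M = m − 5 log₁₀ d + 5 = 9.39 − 5·1.7520 + 5 = 5.630
M − M_☉ = 5.630 − 4.83 = 0.800
L/L_☉ = 10^(−0.4 × 0.800) = 0.4787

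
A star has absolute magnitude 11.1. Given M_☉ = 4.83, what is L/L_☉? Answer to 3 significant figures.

L/L_☉ ≈ 3.10×10^-3

M − M_☉ = 11.1 − 4.83 = 6.270
L/L_☉ = 10^(−0.4 (M − M_☉)) = 10^-2.508 = 3.105×10^-3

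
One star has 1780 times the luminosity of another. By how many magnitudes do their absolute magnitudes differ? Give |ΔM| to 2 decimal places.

|ΔM| ≈ 8.13

Pogson: ΔM = −2.5 log₁₀(ratio) = −2.5 log₁₀(1780) = −2.5 × 3.2504 = -8.126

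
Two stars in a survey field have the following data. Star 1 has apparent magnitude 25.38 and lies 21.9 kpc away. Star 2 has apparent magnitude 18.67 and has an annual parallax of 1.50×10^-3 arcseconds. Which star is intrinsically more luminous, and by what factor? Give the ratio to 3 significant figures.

Star 1 is more luminous, by a factor of 2.23.

Star 1: d = 21.9 kpc = 21900 pc
Star 1: M = m − 5 log₁₀ d + 5 = 25.38 − 5·4.3404 + 5 = 8.678
Star 2: d = 1/p = 1/1.50×10^-3″ = 666.7 pc
Star 2: M = m − 5 log₁₀ d + 5 = 18.67 − 5·2.8239 + 5 = 9.550
ΔM = M_1 − M_2 = 8.678 − (9.550) = -0.873; smaller M is more luminous → Star 1.
L ratio = 10^(0.4 |ΔM|) = 10^0.349 = 2.234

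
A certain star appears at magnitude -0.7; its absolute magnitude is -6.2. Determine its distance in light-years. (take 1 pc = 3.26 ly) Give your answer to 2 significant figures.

d ≈ 410 ly

Distance modulus: m − M = -0.7 − (-6.2) = 5.500
m − M = 5 log₁₀ d − 5
log₁₀ d = (m − M)/5 + 1 = 2.1000
d = 10^2.1000 = 125.9 pc
= 410.4 ly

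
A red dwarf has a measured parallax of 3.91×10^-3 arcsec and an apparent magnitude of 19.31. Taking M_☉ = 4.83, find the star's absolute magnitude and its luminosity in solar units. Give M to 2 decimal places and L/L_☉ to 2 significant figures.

d = 1/p = 1/3.91×10^-3″ = 255.8 pc
M = m − 5 log₁₀ d + 5 = 19.31 − 5·2.4078 + 5 = 12.271
M − M_☉ = 12.271 − 4.83 = 7.441
L/L_☉ = 10^(−0.4 × 7.441) = 1.056×10^-3

M ≈ 12.27; L/L_☉ ≈ 1.1×10^-3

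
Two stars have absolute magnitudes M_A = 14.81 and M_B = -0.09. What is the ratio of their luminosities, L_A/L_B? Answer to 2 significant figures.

L_A/L_B ≈ 1.1×10^-6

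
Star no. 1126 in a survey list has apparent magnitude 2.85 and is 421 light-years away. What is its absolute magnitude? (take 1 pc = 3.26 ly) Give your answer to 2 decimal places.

M ≈ -2.71

d = 421 ly / 3.26 = 129.1 pc
5 log₁₀(d/10 pc) = 5 log₁₀(129.1) − 5 = 5.555
M = m − 5 log₁₀(d/10) = 2.85 − 5.555 = -2.705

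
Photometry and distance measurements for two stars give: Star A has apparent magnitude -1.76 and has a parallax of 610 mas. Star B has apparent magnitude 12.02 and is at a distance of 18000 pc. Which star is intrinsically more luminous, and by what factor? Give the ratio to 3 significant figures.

Star A: p = 610 mas = 0.610″ → d = 1/p = 1.639 pc
Star A: M = m − 5 log₁₀ d + 5 = -1.76 − 5·0.2147 + 5 = 2.167
Star B: M = m − 5 log₁₀ d + 5 = 12.02 − 5·4.2553 + 5 = -4.256
ΔM = M_A − M_B = 2.167 − (-4.256) = 6.423; smaller M is more luminous → Star B.
L ratio = 10^(0.4 |ΔM|) = 10^2.569 = 370.9

Star B is more luminous, by a factor of 371.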